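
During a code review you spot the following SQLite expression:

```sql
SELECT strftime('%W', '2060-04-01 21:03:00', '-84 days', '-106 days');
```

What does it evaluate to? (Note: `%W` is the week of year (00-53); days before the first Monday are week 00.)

First apply '-84 days', '-106 days': 2060-04-01 21:03:00 → 2059-09-24 21:03:00.
2059-09-24 is a Wednesday. SQLite's %W counts Mondays since the year started; the result is 38.

38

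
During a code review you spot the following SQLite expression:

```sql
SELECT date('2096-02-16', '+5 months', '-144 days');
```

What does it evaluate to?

2096-02-23

Adding +5 months to 2096-02-16 gives 2096-07-16.
Applying '-144 days' to 2096-07-16: counting 144 days back gives 2096-02-23.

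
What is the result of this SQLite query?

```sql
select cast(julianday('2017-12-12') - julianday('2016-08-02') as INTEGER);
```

497

29 days remain in August 2016 after the 2nd (31 − 2).
Full months from September 2016 through November 2017 contribute their day counts.
Then 12 days into December 2017.
Total: 29 + 30 + 31 + 30 + 31 + 31 + 28 + 31 + 30 + 31 + 30 + 31 + 31 + 30 + 31 + 30 + 12 = 497.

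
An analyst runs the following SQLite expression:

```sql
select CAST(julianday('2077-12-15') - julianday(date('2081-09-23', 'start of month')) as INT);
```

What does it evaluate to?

-1356

`start of month` rewinds 2081-09-23 to 2081-09-01.
16 days remain in December 2077 after the 15th (31 − 15).
Full months from January 2078 through August 2081 contribute their day counts.
Then 1 day into September 2081.
Total: 16 + 31 + 28 + 31 + 30 + 31 + 30 + 31 + 31 + 30 + 31 + 30 + 31 + 31 + 28 + 31 + 30 + 31 + 30 + 31 + 31 + 30 + 31 + 30 + 31 + 31 + 29 + 31 + 30 + 31 + 30 + 31 + 31 + 30 + 31 + 30 + 31 + 31 + 28 + 31 + 30 + 31 + 30 + 31 + 31 + 1 = 1356.
The subtraction is earlier − later, so the result is −1356 → -1356.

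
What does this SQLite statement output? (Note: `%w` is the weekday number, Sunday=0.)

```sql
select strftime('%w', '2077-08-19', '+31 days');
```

First apply '+31 days': 2077-08-19 → 2077-09-19.
2077-09-19 is a Sunday; with Sunday=0 that is 0.

0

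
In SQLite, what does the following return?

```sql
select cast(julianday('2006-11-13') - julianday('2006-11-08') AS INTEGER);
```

Both dates are in November 2006: 13 − 8 = 5.

5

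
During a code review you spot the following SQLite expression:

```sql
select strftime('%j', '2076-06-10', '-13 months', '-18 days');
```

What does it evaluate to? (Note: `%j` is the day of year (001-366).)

First apply '-13 months', '-18 days': 2076-06-10 → 2075-04-22.
Day-of-year for 2075-04-22: days since 2075-01-01 inclusive = 112, zero-padded to 112.

112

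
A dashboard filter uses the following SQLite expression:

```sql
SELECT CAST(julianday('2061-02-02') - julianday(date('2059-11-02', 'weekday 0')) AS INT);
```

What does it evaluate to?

`weekday 0` advances to the next Sunday; 2059-11-02 is already a Sunday, so it stays at 2059-11-02.
28 days remain in November 2059 after the 2nd (30 − 2).
Full months from December 2059 through January 2061 contribute their day counts.
Then 2 days into February 2061.
Total: 28 + 31 + 31 + 29 + 31 + 30 + 31 + 30 + 31 + 31 + 30 + 31 + 30 + 31 + 31 + 2 = 458.

458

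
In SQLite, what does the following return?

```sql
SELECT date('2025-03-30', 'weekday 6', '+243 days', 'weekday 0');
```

2025-12-07

`weekday 6` advances to the next Saturday; 2025-03-30 is a Sunday, so it moves forward to 2025-04-05.
Applying '+243 days' to 2025-04-05: counting 243 days forward gives 2025-12-04.
`weekday 0` advances to the next Sunday; 2025-12-04 is a Thursday, so it moves forward to 2025-12-07.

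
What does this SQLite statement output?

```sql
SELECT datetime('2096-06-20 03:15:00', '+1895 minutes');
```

1895 minutes = 31h 35m; +1895 minutes from 2096-06-20 03:15:00 is 2096-06-21 10:50:00 (crosses midnight).

2096-06-21 10:50:00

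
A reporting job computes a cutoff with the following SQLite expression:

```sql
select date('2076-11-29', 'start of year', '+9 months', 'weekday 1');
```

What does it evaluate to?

`start of year` rewinds 2076-11-29 to 2076-01-01.
Adding +9 months to 2076-01-01 gives 2076-10-01.
`weekday 1` advances to the next Monday; 2076-10-01 is a Thursday, so it moves forward to 2076-10-05.

2076-10-05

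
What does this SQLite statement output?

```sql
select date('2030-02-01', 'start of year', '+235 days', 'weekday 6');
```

2030-08-24

`start of year` rewinds 2030-02-01 to 2030-01-01.
Applying '+235 days' to 2030-01-01: counting 235 days forward gives 2030-08-24.
`weekday 6` advances to the next Saturday; 2030-08-24 is already a Saturday, so it stays at 2030-08-24.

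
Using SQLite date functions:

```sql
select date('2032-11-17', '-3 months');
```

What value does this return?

Adding -3 months to 2032-11-17 gives 2032-08-17.

2032-08-17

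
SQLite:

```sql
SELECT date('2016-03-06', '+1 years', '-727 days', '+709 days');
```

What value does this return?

Adding +1 year to 2016-03-06 gives 2017-03-06.
Applying '-727 days' to 2017-03-06: counting 727 days back gives 2015-03-10.
Applying '+709 days' to 2015-03-10: counting 709 days forward gives 2017-02-16.

2017-02-16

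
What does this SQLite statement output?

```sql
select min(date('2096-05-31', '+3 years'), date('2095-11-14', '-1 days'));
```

date('2096-05-31', '+3 years') → 2099-05-31.
date('2095-11-14', '-1 days') → 2095-11-13.
Earlier of the two is 2095-11-13.

2095-11-13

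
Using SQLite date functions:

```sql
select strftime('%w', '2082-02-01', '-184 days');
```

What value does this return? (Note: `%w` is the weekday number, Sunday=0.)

5

First apply '-184 days': 2082-02-01 → 2081-08-01.
2081-08-01 is a Friday; with Sunday=0 that is 5.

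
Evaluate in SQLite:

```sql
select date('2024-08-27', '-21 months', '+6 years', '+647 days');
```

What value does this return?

Adding -21 months to 2024-08-27 gives 2022-11-27.
Adding +6 years to 2022-11-27 gives 2028-11-27.
Applying '+647 days' to 2028-11-27: counting 647 days forward gives 2030-09-05.

2030-09-05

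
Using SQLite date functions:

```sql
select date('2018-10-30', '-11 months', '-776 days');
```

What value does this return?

2015-10-16

Adding -11 months to 2018-10-30 gives 2017-11-30.
Applying '-776 days' to 2017-11-30: counting 776 days back gives 2015-10-16.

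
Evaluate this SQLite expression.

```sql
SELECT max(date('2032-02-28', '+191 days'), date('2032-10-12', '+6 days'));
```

date('2032-02-28', '+191 days') → 2032-09-06.
date('2032-10-12', '+6 days') → 2032-10-18.
Later of the two is 2032-10-18.

2032-10-18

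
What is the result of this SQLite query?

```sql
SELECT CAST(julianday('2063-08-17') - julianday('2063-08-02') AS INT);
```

15

Both dates are in August 2063: 17 − 2 = 15.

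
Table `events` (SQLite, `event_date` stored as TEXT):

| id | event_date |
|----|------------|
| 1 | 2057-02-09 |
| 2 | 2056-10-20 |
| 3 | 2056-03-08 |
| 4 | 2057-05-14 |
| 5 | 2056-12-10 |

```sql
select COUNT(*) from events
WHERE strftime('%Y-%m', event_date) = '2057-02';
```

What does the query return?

1

Rows with year-month 2057-02: 2057-02-09 → 1.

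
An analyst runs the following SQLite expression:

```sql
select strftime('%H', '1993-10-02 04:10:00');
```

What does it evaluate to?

04

`%H` extracts the 2-digit hour (00-23): 04.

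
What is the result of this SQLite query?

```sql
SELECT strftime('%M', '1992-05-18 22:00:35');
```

00

`%M` extracts the 2-digit minute: 00.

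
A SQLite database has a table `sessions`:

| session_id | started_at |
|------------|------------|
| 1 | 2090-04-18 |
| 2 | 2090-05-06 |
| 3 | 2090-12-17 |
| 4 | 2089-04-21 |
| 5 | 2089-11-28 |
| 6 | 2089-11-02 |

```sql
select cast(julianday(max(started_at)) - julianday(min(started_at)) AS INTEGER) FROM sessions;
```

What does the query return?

MIN = 2089-04-21, MAX = 2090-12-17.
9 days remain in April 2089 after the 21st (30 − 21).
Full months from May 2089 through November 2090 contribute their day counts.
Then 17 days into December 2090.
Total: 9 + 31 + 30 + 31 + 31 + 30 + 31 + 30 + 31 + 31 + 28 + 31 + 30 + 31 + 30 + 31 + 31 + 30 + 31 + 30 + 17 = 605.

605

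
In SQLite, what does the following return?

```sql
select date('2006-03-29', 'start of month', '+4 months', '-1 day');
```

`start of month` rewinds 2006-03-29 to 2006-03-01.
Adding +4 months to 2006-03-01 gives 2006-07-01.
Going back 1 day from 2006-07-01 reaches 2006-06-30 (last day of June, 30 days).

2006-06-30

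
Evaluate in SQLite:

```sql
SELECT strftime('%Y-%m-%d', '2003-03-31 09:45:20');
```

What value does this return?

2003-03-31

`%Y-%m-%d` extracts the ISO date: 2003-03-31.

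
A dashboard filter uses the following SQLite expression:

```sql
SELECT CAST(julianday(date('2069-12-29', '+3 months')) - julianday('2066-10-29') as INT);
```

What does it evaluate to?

Adding +3 months to 2069-12-29 gives 2070-03-29.
2 days remain in October 2066 after the 29th (31 − 29).
Full months from November 2066 through February 2070 contribute their day counts.
Then 29 days into March 2070.
Total: 2 + 30 + 31 + 31 + 28 + 31 + 30 + 31 + 30 + 31 + 31 + 30 + 31 + 30 + 31 + 31 + 29 + 31 + 30 + 31 + 30 + 31 + 31 + 30 + 31 + 30 + 31 + 31 + 28 + 31 + 30 + 31 + 30 + 31 + 31 + 30 + 31 + 30 + 31 + 31 + 28 + 29 = 1247.

1247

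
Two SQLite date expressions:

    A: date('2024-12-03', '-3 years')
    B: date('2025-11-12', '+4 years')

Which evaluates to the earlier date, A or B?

A

A = 2021-12-03.
B = 2029-11-12.
A is earlier.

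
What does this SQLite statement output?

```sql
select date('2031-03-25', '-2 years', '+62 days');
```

2029-05-26

Adding -2 years to 2031-03-25 gives 2029-03-25.
Applying '+62 days' to 2029-03-25: counting 62 days forward gives 2029-05-26.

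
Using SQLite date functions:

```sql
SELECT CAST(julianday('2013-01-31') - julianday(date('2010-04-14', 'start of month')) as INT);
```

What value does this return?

1036

`start of month` rewinds 2010-04-14 to 2010-04-01.
29 days remain in April 2010 after the 1st (30 − 1).
Full months from May 2010 through December 2012 contribute their day counts.
Then 31 days into January 2013.
Total: 29 + 31 + 30 + 31 + 31 + 30 + 31 + 30 + 31 + 31 + 28 + 31 + 30 + 31 + 30 + 31 + 31 + 30 + 31 + 30 + 31 + 31 + 29 + 31 + 30 + 31 + 30 + 31 + 31 + 30 + 31 + 30 + 31 + 31 = 1036.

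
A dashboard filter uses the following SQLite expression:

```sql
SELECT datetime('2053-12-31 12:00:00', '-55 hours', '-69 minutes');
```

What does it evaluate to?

-55 hours from 2053-12-31 12:00:00 is 2053-12-29 05:00:00 (crosses midnight).
69 minutes = 1h 9m; -69 minutes from 2053-12-29 05:00:00 is 2053-12-29 03:51:00.

2053-12-29 03:51:00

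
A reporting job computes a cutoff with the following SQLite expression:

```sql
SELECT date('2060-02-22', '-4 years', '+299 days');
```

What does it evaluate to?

2056-12-17

Adding -4 years to 2060-02-22 gives 2056-02-22.
Applying '+299 days' to 2056-02-22: counting 299 days forward gives 2056-12-17.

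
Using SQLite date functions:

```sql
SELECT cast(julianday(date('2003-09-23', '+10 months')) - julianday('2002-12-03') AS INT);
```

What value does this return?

598

Adding +10 months to 2003-09-23 gives 2004-07-23.
28 days remain in December 2002 after the 3rd (31 − 3).
Full months from January 2003 through June 2004 contribute their day counts.
Then 23 days into July 2004.
Total: 28 + 31 + 28 + 31 + 30 + 31 + 30 + 31 + 31 + 30 + 31 + 30 + 31 + 31 + 29 + 31 + 30 + 31 + 30 + 23 = 598.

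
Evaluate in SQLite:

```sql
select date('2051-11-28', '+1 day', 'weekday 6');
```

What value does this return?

2051-12-02

Advancing 1 more day within November lands on 2051-11-29.
`weekday 6` advances to the next Saturday; 2051-11-29 is a Wednesday, so it moves forward to 2051-12-02.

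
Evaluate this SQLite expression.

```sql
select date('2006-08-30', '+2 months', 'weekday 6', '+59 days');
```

2007-01-02

Adding +2 months to 2006-08-30 gives 2006-10-30.
`weekday 6` advances to the next Saturday; 2006-10-30 is a Monday, so it moves forward to 2006-11-04.
Applying '+59 days' to 2006-11-04: counting 59 days forward gives 2007-01-02.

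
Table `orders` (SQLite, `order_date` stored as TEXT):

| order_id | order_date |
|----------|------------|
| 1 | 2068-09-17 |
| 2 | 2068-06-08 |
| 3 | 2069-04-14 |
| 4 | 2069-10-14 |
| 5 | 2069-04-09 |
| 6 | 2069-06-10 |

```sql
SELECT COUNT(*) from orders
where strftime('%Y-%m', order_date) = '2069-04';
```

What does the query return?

Rows with year-month 2069-04: 2069-04-14, 2069-04-09 → 2.

2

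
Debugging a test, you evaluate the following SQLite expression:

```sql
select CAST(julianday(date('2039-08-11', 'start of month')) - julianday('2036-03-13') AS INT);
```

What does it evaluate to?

`start of month` rewinds 2039-08-11 to 2039-08-01.
18 days remain in March 2036 after the 13th (31 − 13).
Full months from April 2036 through July 2039 contribute their day counts.
Then 1 day into August 2039.
Total: 18 + 30 + 31 + 30 + 31 + 31 + 30 + 31 + 30 + 31 + 31 + 28 + 31 + 30 + 31 + 30 + 31 + 31 + 30 + 31 + 30 + 31 + 31 + 28 + 31 + 30 + 31 + 30 + 31 + 31 + 30 + 31 + 30 + 31 + 31 + 28 + 31 + 30 + 31 + 30 + 31 + 1 = 1236.

1236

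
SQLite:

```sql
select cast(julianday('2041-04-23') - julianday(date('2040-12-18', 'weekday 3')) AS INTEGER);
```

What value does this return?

125

`weekday 3` advances to the next Wednesday; 2040-12-18 is a Tuesday, so it moves forward to 2040-12-19.
12 days remain in December 2040 after the 19th (31 − 19).
January 2041: 31 days.
February 2041: 28 days.
March 2041: 31 days.
Then 23 days into April 2041.
Total: 12 + 31 + 28 + 31 + 23 = 125.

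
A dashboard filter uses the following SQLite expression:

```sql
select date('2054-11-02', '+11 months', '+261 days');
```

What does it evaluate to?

Adding +11 months to 2054-11-02 gives 2055-10-02.
Applying '+261 days' to 2055-10-02: counting 261 days forward gives 2056-06-19.

2056-06-19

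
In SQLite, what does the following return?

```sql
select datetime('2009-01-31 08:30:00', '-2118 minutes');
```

2009-01-29 21:12:00

2118 minutes = 35h 18m; -2118 minutes from 2009-01-31 08:30:00 is 2009-01-29 21:12:00 (crosses midnight).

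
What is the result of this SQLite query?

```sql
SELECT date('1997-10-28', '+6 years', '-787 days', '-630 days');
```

1999-12-11

Adding +6 years to 1997-10-28 gives 2003-10-28.
Applying '-787 days' to 2003-10-28: counting 787 days back gives 2001-09-01.
Applying '-630 days' to 2001-09-01: counting 630 days back gives 1999-12-11.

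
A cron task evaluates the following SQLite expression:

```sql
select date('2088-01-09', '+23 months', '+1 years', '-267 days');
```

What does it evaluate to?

2090-03-17

Adding +23 months to 2088-01-09 gives 2089-12-09.
Adding +1 year to 2089-12-09 gives 2090-12-09.
Applying '-267 days' to 2090-12-09: counting 267 days back gives 2090-03-17.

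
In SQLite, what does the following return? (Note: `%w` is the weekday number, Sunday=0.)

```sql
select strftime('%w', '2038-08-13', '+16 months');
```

First apply '+16 months': 2038-08-13 → 2039-12-13.
2039-12-13 is a Tuesday; with Sunday=0 that is 2.

2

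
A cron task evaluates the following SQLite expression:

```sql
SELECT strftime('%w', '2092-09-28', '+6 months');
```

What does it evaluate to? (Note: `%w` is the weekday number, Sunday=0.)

6

First apply '+6 months': 2092-09-28 → 2093-03-28.
2093-03-28 is a Saturday; with Sunday=0 that is 6.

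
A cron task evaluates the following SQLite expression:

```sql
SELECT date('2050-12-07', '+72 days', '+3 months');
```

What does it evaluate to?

Applying '+72 days' to 2050-12-07: counting 72 days forward gives 2051-02-17.
Adding +3 months to 2051-02-17 gives 2051-05-17.

2051-05-17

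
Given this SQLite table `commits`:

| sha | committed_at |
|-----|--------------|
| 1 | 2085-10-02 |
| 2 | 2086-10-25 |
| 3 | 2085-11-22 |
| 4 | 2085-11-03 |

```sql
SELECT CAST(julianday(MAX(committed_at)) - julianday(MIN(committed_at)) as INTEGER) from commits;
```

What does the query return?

MIN = 2085-10-02, MAX = 2086-10-25.
29 days remain in October 2085 after the 2nd (31 − 2).
Full months from November 2085 through September 2086 contribute their day counts.
Then 25 days into October 2086.
Total: 29 + 30 + 31 + 31 + 28 + 31 + 30 + 31 + 30 + 31 + 31 + 30 + 25 = 388.

388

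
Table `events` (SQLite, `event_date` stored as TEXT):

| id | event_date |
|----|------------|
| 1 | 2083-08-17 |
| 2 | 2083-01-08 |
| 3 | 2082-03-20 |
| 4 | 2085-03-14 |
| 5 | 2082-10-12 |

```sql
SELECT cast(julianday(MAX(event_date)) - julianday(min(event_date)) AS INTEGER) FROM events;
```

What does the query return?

MIN = 2082-03-20, MAX = 2085-03-14.
11 days remain in March 2082 after the 20th (31 − 20).
Full months from April 2082 through February 2085 contribute their day counts.
Then 14 days into March 2085.
Total: 11 + 30 + 31 + 30 + 31 + 31 + 30 + 31 + 30 + 31 + 31 + 28 + 31 + 30 + 31 + 30 + 31 + 31 + 30 + 31 + 30 + 31 + 31 + 29 + 31 + 30 + 31 + 30 + 31 + 31 + 30 + 31 + 30 + 31 + 31 + 28 + 14 = 1090.

1090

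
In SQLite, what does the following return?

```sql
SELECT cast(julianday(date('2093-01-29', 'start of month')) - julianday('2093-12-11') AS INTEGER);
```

-344

`start of month` rewinds 2093-01-29 to 2093-01-01.
30 days remain in January 2093 after the 1st (31 − 1).
Full months from February 2093 through November 2093 contribute their day counts.
Then 11 days into December 2093.
Total: 30 + 28 + 31 + 30 + 31 + 30 + 31 + 31 + 30 + 31 + 30 + 11 = 344.
The subtraction is earlier − later, so the result is −344 → -344.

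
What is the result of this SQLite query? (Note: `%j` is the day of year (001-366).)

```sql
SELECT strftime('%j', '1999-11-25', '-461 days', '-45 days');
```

First apply '-461 days', '-45 days': 1999-11-25 → 1998-07-07.
Day-of-year for 1998-07-07: days since 1998-01-01 inclusive = 188, zero-padded to 188.

188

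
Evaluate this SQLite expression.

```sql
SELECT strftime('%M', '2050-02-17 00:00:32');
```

00

`%M` extracts the 2-digit minute: 00.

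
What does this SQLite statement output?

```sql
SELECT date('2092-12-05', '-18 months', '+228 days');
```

2092-01-19

Adding -18 months to 2092-12-05 gives 2091-06-05.
Applying '+228 days' to 2091-06-05: counting 228 days forward gives 2092-01-19.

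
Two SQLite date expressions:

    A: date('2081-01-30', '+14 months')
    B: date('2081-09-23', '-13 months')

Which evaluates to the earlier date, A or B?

B

A = 2082-03-30.
B = 2080-08-23.
B is earlier.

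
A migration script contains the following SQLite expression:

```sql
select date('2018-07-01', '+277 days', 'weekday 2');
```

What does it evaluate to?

2019-04-09

Applying '+277 days' to 2018-07-01: counting 277 days forward gives 2019-04-04.
`weekday 2` advances to the next Tuesday; 2019-04-04 is a Thursday, so it moves forward to 2019-04-09.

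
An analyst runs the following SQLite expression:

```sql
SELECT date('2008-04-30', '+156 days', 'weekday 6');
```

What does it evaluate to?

Applying '+156 days' to 2008-04-30: counting 156 days forward gives 2008-10-03.
`weekday 6` advances to the next Saturday; 2008-10-03 is a Friday, so it moves forward to 2008-10-04.

2008-10-04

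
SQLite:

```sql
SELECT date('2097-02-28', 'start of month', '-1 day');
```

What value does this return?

2097-01-31

`start of month` rewinds 2097-02-28 to 2097-02-01.
Going back 1 day from 2097-02-01 reaches 2097-01-31 (last day of January, 31 days).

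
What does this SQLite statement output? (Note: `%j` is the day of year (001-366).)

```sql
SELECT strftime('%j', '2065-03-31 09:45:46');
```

090

Day-of-year for 2065-03-31: days since 2065-01-01 inclusive = 90, zero-padded to 090.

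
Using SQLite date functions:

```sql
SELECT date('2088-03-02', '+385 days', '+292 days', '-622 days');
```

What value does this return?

Applying '+385 days' to 2088-03-02: counting 385 days forward gives 2089-03-22.
Applying '+292 days' to 2089-03-22: counting 292 days forward gives 2090-01-08.
Applying '-622 days' to 2090-01-08: counting 622 days back gives 2088-04-26.

2088-04-26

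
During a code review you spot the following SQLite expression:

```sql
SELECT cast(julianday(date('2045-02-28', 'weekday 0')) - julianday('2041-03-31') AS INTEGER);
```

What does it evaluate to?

`weekday 0` advances to the next Sunday; 2045-02-28 is a Tuesday, so it moves forward to 2045-03-05.
0 days remain in March 2041 after the 31st (31 − 31).
Full months from April 2041 through February 2045 contribute their day counts.
Then 5 days into March 2045.
Total: 0 + 30 + 31 + 30 + 31 + 31 + 30 + 31 + 30 + 31 + 31 + 28 + 31 + 30 + 31 + 30 + 31 + 31 + 30 + 31 + 30 + 31 + 31 + 28 + 31 + 30 + 31 + 30 + 31 + 31 + 30 + 31 + 30 + 31 + 31 + 29 + 31 + 30 + 31 + 30 + 31 + 31 + 30 + 31 + 30 + 31 + 31 + 28 + 5 = 1435.

1435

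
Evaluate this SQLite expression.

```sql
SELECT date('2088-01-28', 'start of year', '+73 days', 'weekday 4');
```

2088-03-18

`start of year` rewinds 2088-01-28 to 2088-01-01.
Applying '+73 days' to 2088-01-01: counting 73 days forward gives 2088-03-14.
`weekday 4` advances to the next Thursday; 2088-03-14 is a Sunday, so it moves forward to 2088-03-18.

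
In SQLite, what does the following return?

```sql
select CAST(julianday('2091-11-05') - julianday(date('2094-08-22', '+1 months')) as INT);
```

-1052

Adding +1 month to 2094-08-22 gives 2094-09-22.
25 days remain in November 2091 after the 5th (30 − 5).
Full months from December 2091 through August 2094 contribute their day counts.
Then 22 days into September 2094.
Total: 25 + 31 + 31 + 29 + 31 + 30 + 31 + 30 + 31 + 31 + 30 + 31 + 30 + 31 + 31 + 28 + 31 + 30 + 31 + 30 + 31 + 31 + 30 + 31 + 30 + 31 + 31 + 28 + 31 + 30 + 31 + 30 + 31 + 31 + 22 = 1052.
The subtraction is earlier − later, so the result is −1052 → -1052.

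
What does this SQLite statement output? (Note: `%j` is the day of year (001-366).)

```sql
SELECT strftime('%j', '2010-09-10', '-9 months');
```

First apply '-9 months': 2010-09-10 → 2009-12-10.
Day-of-year for 2009-12-10: days since 2009-01-01 inclusive = 344, zero-padded to 344.

344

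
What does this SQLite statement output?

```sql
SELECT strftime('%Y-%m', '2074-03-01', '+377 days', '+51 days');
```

2075-05

First apply '+377 days', '+51 days': 2074-03-01 → 2075-05-03.
`%Y-%m` extracts the year-month: 2075-05.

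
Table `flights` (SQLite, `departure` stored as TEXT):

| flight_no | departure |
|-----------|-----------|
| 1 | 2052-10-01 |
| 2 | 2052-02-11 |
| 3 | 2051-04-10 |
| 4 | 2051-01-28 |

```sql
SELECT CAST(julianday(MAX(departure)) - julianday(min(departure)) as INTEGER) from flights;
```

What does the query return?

612

MIN = 2051-01-28, MAX = 2052-10-01.
3 days remain in January 2051 after the 28th (31 − 28).
Full months from February 2051 through September 2052 contribute their day counts.
Then 1 day into October 2052.
Total: 3 + 28 + 31 + 30 + 31 + 30 + 31 + 31 + 30 + 31 + 30 + 31 + 31 + 29 + 31 + 30 + 31 + 30 + 31 + 31 + 30 + 1 = 612.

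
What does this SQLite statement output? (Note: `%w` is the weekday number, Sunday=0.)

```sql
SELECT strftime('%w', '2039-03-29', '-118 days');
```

3

First apply '-118 days': 2039-03-29 → 2038-12-01.
2038-12-01 is a Wednesday; with Sunday=0 that is 3.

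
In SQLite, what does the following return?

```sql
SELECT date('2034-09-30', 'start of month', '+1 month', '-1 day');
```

`start of month` rewinds 2034-09-30 to 2034-09-01.
Adding +1 month to 2034-09-01 gives 2034-10-01.
Going back 1 day from 2034-10-01 reaches 2034-09-30 (last day of September, 30 days).

2034-09-30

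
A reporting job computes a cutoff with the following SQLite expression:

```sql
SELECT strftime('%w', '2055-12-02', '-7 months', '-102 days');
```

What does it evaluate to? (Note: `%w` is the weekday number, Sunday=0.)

3

First apply '-7 months', '-102 days': 2055-12-02 → 2055-01-20.
2055-01-20 is a Wednesday; with Sunday=0 that is 3.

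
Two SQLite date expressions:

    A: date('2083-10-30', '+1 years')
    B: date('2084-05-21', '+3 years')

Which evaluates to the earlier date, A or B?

A

A = 2084-10-30.
B = 2087-05-21.
A is earlier.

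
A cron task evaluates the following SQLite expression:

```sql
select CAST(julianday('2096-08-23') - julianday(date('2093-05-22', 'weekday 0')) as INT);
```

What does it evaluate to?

1187

`weekday 0` advances to the next Sunday; 2093-05-22 is a Friday, so it moves forward to 2093-05-24.
7 days remain in May 2093 after the 24th (31 − 24).
Full months from June 2093 through July 2096 contribute their day counts.
Then 23 days into August 2096.
Total: 7 + 30 + 31 + 31 + 30 + 31 + 30 + 31 + 31 + 28 + 31 + 30 + 31 + 30 + 31 + 31 + 30 + 31 + 30 + 31 + 31 + 28 + 31 + 30 + 31 + 30 + 31 + 31 + 30 + 31 + 30 + 31 + 31 + 29 + 31 + 30 + 31 + 30 + 31 + 23 = 1187.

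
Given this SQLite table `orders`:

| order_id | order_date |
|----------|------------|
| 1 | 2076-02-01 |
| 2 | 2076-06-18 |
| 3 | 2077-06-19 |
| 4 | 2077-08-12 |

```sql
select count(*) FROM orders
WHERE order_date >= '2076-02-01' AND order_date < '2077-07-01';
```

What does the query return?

3

Rows in [2076-02-01, 2077-07-01): 2076-02-01, 2076-06-18, 2077-06-19 → 3 rows.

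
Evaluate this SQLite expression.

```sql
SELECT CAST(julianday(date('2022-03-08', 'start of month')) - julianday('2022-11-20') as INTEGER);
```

`start of month` rewinds 2022-03-08 to 2022-03-01.
30 days remain in March 2022 after the 1st (31 − 1).
Full months from April 2022 through October 2022 contribute their day counts.
Then 20 days into November 2022.
Total: 30 + 30 + 31 + 30 + 31 + 31 + 30 + 31 + 20 = 264.
The subtraction is earlier − later, so the result is −264 → -264.

-264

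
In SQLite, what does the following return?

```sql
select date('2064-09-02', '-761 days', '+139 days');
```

2062-12-20

Applying '-761 days' to 2064-09-02: counting 761 days back gives 2062-08-03.
Applying '+139 days' to 2062-08-03: counting 139 days forward gives 2062-12-20.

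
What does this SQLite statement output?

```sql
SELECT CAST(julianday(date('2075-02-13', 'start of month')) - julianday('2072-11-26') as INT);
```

797

`start of month` rewinds 2075-02-13 to 2075-02-01.
4 days remain in November 2072 after the 26th (30 − 26).
Full months from December 2072 through January 2075 contribute their day counts.
Then 1 day into February 2075.
Total: 4 + 31 + 31 + 28 + 31 + 30 + 31 + 30 + 31 + 31 + 30 + 31 + 30 + 31 + 31 + 28 + 31 + 30 + 31 + 30 + 31 + 31 + 30 + 31 + 30 + 31 + 31 + 1 = 797.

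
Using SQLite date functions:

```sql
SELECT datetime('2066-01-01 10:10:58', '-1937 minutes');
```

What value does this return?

2065-12-31 01:53:58

1937 minutes = 32h 17m; -1937 minutes from 2066-01-01 10:10:58 is 2065-12-31 01:53:58 (crosses midnight).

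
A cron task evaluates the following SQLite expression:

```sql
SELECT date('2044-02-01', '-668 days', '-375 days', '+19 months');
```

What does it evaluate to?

2042-10-25

Applying '-668 days' to 2044-02-01: counting 668 days back gives 2042-04-04.
Applying '-375 days' to 2042-04-04: counting 375 days back gives 2041-03-25.
Adding +19 months to 2041-03-25 gives 2042-10-25.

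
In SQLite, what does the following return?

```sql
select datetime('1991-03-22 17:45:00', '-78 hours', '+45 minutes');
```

-78 hours from 1991-03-22 17:45:00 is 1991-03-19 11:45:00 (crosses midnight).
+45 minutes from 1991-03-19 11:45:00 is 1991-03-19 12:30:00.

1991-03-19 12:30:00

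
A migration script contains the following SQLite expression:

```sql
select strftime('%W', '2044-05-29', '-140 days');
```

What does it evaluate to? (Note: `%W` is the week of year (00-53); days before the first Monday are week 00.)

First apply '-140 days': 2044-05-29 → 2044-01-10.
2044-01-10 is a Sunday. SQLite's %W counts Mondays since the year started; the result is 01.

01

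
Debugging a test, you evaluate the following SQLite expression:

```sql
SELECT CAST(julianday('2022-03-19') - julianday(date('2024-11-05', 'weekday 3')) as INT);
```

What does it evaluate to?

-963

`weekday 3` advances to the next Wednesday; 2024-11-05 is a Tuesday, so it moves forward to 2024-11-06.
12 days remain in March 2022 after the 19th (31 − 19).
Full months from April 2022 through October 2024 contribute their day counts.
Then 6 days into November 2024.
Total: 12 + 30 + 31 + 30 + 31 + 31 + 30 + 31 + 30 + 31 + 31 + 28 + 31 + 30 + 31 + 30 + 31 + 31 + 30 + 31 + 30 + 31 + 31 + 29 + 31 + 30 + 31 + 30 + 31 + 31 + 30 + 31 + 6 = 963.
The subtraction is earlier − later, so the result is −963 → -963.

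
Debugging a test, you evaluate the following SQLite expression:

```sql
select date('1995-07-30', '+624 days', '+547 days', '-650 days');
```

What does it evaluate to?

Applying '+624 days' to 1995-07-30: counting 624 days forward gives 1997-04-14.
Applying '+547 days' to 1997-04-14: counting 547 days forward gives 1998-10-13.
Applying '-650 days' to 1998-10-13: counting 650 days back gives 1997-01-01.

1997-01-01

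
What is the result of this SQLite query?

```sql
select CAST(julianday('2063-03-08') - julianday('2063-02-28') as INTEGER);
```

8

0 days remain in February 2063 after the 28th (28 − 28).
Then 8 days into March 2063.
Total: 0 + 8 = 8.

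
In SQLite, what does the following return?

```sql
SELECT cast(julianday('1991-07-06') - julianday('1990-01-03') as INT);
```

28 days remain in January 1990 after the 3rd (31 − 3).
Full months from February 1990 through June 1991 contribute their day counts.
Then 6 days into July 1991.
Total: 28 + 28 + 31 + 30 + 31 + 30 + 31 + 31 + 30 + 31 + 30 + 31 + 31 + 28 + 31 + 30 + 31 + 30 + 6 = 549.

549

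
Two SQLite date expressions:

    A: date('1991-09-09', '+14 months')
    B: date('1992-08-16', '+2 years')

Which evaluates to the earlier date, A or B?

A = 1992-11-09.
B = 1994-08-16.
A is earlier.

A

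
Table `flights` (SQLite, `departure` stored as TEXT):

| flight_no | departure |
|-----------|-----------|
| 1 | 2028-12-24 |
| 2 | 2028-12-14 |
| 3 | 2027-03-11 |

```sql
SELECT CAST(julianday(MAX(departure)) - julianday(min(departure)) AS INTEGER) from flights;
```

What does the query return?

654

MIN = 2027-03-11, MAX = 2028-12-24.
20 days remain in March 2027 after the 11th (31 − 11).
Full months from April 2027 through November 2028 contribute their day counts.
Then 24 days into December 2028.
Total: 20 + 30 + 31 + 30 + 31 + 31 + 30 + 31 + 30 + 31 + 31 + 29 + 31 + 30 + 31 + 30 + 31 + 31 + 30 + 31 + 30 + 24 = 654.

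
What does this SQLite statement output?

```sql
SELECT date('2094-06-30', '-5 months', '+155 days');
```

Adding -5 months to 2094-06-30 gives 2094-01-30.
Applying '+155 days' to 2094-01-30: counting 155 days forward gives 2094-07-04.

2094-07-04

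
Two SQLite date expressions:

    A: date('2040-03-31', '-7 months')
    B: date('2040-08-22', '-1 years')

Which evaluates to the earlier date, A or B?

A = 2039-08-31.
B = 2039-08-22.
B is earlier.

B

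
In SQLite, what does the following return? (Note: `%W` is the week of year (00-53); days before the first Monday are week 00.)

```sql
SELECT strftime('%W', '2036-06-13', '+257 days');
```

08

First apply '+257 days': 2036-06-13 → 2037-02-25.
2037-02-25 is a Wednesday. SQLite's %W counts Mondays since the year started; the result is 08.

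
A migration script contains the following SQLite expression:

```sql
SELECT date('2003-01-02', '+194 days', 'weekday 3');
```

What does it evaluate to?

2003-07-16

Applying '+194 days' to 2003-01-02: counting 194 days forward gives 2003-07-15.
`weekday 3` advances to the next Wednesday; 2003-07-15 is a Tuesday, so it moves forward to 2003-07-16.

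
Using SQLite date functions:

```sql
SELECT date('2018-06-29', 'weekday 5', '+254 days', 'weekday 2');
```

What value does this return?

2019-03-12

`weekday 5` advances to the next Friday; 2018-06-29 is already a Friday, so it stays at 2018-06-29.
Applying '+254 days' to 2018-06-29: counting 254 days forward gives 2019-03-10.
`weekday 2` advances to the next Tuesday; 2019-03-10 is a Sunday, so it moves forward to 2019-03-12.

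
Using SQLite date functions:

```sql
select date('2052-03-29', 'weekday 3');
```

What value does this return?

`weekday 3` advances to the next Wednesday; 2052-03-29 is a Friday, so it moves forward to 2052-04-03.

2052-04-03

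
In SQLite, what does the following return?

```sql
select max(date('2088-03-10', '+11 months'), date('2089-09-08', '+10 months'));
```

date('2088-03-10', '+11 months') → 2089-02-10.
date('2089-09-08', '+10 months') → 2090-07-08.
Later of the two is 2090-07-08.

2090-07-08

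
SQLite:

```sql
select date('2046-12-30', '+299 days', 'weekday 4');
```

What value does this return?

2047-10-31

Applying '+299 days' to 2046-12-30: counting 299 days forward gives 2047-10-25.
`weekday 4` advances to the next Thursday; 2047-10-25 is a Friday, so it moves forward to 2047-10-31.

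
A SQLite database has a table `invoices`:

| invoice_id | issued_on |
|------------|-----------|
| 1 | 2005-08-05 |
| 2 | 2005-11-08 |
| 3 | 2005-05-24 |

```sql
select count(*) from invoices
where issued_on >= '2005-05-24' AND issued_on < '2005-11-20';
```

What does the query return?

3

Rows in [2005-05-24, 2005-11-20): 2005-08-05, 2005-11-08, 2005-05-24 → 3 rows.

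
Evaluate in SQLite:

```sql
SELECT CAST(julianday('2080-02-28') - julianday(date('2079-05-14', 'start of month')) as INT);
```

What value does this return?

`start of month` rewinds 2079-05-14 to 2079-05-01.
30 days remain in May 2079 after the 1st (31 − 1).
Full months from June 2079 through January 2080 contribute their day counts.
Then 28 days into February 2080.
Total: 30 + 30 + 31 + 31 + 30 + 31 + 30 + 31 + 31 + 28 = 303.

303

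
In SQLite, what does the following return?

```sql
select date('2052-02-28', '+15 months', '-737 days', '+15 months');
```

2052-08-22

Adding +15 months to 2052-02-28 gives 2053-05-28.
Applying '-737 days' to 2053-05-28: counting 737 days back gives 2051-05-22.
Adding +15 months to 2051-05-22 gives 2052-08-22.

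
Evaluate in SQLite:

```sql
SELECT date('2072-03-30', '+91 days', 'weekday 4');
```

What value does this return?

2072-06-30

Applying '+91 days' to 2072-03-30: counting 91 days forward gives 2072-06-29.
`weekday 4` advances to the next Thursday; 2072-06-29 is a Wednesday, so it moves forward to 2072-06-30.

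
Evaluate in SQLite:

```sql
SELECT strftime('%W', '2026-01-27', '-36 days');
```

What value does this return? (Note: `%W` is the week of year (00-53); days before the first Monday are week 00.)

First apply '-36 days': 2026-01-27 → 2025-12-22.
2025-12-22 is a Monday. SQLite's %W counts Mondays since the year started; the result is 51.

51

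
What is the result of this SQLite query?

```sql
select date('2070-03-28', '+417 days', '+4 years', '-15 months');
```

2074-02-19

Applying '+417 days' to 2070-03-28: counting 417 days forward gives 2071-05-19.
Adding +4 years to 2071-05-19 gives 2075-05-19.
Adding -15 months to 2075-05-19 gives 2074-02-19.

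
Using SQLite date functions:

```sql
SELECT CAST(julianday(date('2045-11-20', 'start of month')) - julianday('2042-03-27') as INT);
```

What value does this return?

`start of month` rewinds 2045-11-20 to 2045-11-01.
4 days remain in March 2042 after the 27th (31 − 27).
Full months from April 2042 through October 2045 contribute their day counts.
Then 1 day into November 2045.
Total: 4 + 30 + 31 + 30 + 31 + 31 + 30 + 31 + 30 + 31 + 31 + 28 + 31 + 30 + 31 + 30 + 31 + 31 + 30 + 31 + 30 + 31 + 31 + 29 + 31 + 30 + 31 + 30 + 31 + 31 + 30 + 31 + 30 + 31 + 31 + 28 + 31 + 30 + 31 + 30 + 31 + 31 + 30 + 31 + 1 = 1315.

1315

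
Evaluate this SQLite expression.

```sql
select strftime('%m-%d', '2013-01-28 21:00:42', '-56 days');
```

12-03

First apply '-56 days': 2013-01-28 21:00:42 → 2012-12-03 21:00:42.
`%m-%d` extracts the month-day: 12-03.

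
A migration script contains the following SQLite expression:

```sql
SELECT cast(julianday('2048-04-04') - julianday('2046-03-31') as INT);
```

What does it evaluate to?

0 days remain in March 2046 after the 31st (31 − 31).
Full months from April 2046 through March 2048 contribute their day counts.
Then 4 days into April 2048.
Total: 0 + 30 + 31 + 30 + 31 + 31 + 30 + 31 + 30 + 31 + 31 + 28 + 31 + 30 + 31 + 30 + 31 + 31 + 30 + 31 + 30 + 31 + 31 + 29 + 31 + 4 = 735.

735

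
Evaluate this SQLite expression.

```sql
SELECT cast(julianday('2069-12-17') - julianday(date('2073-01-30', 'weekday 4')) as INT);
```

-1143

`weekday 4` advances to the next Thursday; 2073-01-30 is a Monday, so it moves forward to 2073-02-02.
14 days remain in December 2069 after the 17th (31 − 17).
Full months from January 2070 through January 2073 contribute their day counts.
Then 2 days into February 2073.
Total: 14 + 31 + 28 + 31 + 30 + 31 + 30 + 31 + 31 + 30 + 31 + 30 + 31 + 31 + 28 + 31 + 30 + 31 + 30 + 31 + 31 + 30 + 31 + 30 + 31 + 31 + 29 + 31 + 30 + 31 + 30 + 31 + 31 + 30 + 31 + 30 + 31 + 31 + 2 = 1143.
The subtraction is earlier − later, so the result is −1143 → -1143.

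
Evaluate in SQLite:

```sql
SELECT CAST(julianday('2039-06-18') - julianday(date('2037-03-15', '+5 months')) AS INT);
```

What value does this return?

Adding +5 months to 2037-03-15 gives 2037-08-15.
16 days remain in August 2037 after the 15th (31 − 15).
Full months from September 2037 through May 2039 contribute their day counts.
Then 18 days into June 2039.
Total: 16 + 30 + 31 + 30 + 31 + 31 + 28 + 31 + 30 + 31 + 30 + 31 + 31 + 30 + 31 + 30 + 31 + 31 + 28 + 31 + 30 + 31 + 18 = 672.

672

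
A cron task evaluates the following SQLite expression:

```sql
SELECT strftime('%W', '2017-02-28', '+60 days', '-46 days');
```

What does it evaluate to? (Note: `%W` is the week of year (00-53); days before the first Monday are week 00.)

First apply '+60 days', '-46 days': 2017-02-28 → 2017-03-14.
2017-03-14 is a Tuesday. SQLite's %W counts Mondays since the year started; the result is 11.

11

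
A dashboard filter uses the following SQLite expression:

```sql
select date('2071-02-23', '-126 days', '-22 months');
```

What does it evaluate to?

2068-12-20

Applying '-126 days' to 2071-02-23: counting 126 days back gives 2070-10-20.
Adding -22 months to 2070-10-20 gives 2068-12-20.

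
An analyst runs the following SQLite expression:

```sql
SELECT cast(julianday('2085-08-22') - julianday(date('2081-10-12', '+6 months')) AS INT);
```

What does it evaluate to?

1228

Adding +6 months to 2081-10-12 gives 2082-04-12.
18 days remain in April 2082 after the 12th (30 − 12).
Full months from May 2082 through July 2085 contribute their day counts.
Then 22 days into August 2085.
Total: 18 + 31 + 30 + 31 + 31 + 30 + 31 + 30 + 31 + 31 + 28 + 31 + 30 + 31 + 30 + 31 + 31 + 30 + 31 + 30 + 31 + 31 + 29 + 31 + 30 + 31 + 30 + 31 + 31 + 30 + 31 + 30 + 31 + 31 + 28 + 31 + 30 + 31 + 30 + 31 + 22 = 1228.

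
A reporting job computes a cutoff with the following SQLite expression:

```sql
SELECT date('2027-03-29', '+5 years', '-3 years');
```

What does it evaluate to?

Adding +5 years to 2027-03-29 gives 2032-03-29.
Adding -3 years to 2032-03-29 gives 2029-03-29.

2029-03-29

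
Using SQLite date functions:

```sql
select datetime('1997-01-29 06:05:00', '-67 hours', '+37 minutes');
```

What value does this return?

1997-01-26 11:42:00

-67 hours from 1997-01-29 06:05:00 is 1997-01-26 11:05:00 (crosses midnight).
+37 minutes from 1997-01-26 11:05:00 is 1997-01-26 11:42:00.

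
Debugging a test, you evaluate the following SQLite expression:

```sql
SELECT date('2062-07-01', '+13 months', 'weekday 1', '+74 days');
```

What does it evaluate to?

2063-10-19

Adding +13 months to 2062-07-01 gives 2063-08-01.
`weekday 1` advances to the next Monday; 2063-08-01 is a Wednesday, so it moves forward to 2063-08-06.
Applying '+74 days' to 2063-08-06: counting 74 days forward gives 2063-10-19.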